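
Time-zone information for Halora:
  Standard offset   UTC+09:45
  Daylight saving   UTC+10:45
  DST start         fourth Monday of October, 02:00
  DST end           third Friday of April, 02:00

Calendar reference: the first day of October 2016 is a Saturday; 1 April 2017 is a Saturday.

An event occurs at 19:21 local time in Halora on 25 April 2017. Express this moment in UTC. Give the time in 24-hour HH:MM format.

1 October 2016 is a Saturday, so the first Monday is October 3 and the fourth is October 24.
1 April 2017 is a Saturday, so the first Friday is April 7 and the third is April 21.
25 April 2017 is outside the daylight-saving period (24 October 2016 – 21 April 2017), so Halora is on standard time, UTC+09:45.
19:21 local − 9h45m = 09:36 UTC.

09:36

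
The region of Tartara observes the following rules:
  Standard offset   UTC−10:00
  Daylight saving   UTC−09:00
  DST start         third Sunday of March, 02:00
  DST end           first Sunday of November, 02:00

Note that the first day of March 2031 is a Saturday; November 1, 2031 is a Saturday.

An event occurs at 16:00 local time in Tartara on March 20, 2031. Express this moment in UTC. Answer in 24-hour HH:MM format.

01:00

1 March 2031 is a Saturday, so the first Sunday is March 2 and the third is March 16.
1 November 2031 is a Saturday, so the first Sunday is November 2.
March 20, 2031 falls between 16 March and 2 November, so daylight saving is in effect and Tartara is at UTC−09:00.
16:00 local + 9h = 01:00 UTC (rolling into the next day, 21 March 2031).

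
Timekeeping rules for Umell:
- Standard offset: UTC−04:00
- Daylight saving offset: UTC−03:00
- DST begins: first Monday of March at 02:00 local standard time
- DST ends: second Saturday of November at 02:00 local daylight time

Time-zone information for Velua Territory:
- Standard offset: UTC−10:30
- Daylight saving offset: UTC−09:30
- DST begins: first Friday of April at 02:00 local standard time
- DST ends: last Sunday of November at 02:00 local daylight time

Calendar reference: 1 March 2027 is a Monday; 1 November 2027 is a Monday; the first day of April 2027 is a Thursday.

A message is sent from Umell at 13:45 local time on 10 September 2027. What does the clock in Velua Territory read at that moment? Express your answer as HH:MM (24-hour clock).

07:15

1 March 2027 is a Monday, so the first Monday is March 1.
1 November 2027 is a Monday, so the first Saturday is November 6 and the second is November 13.
Daylight saving runs 1 March – 13 November; 10 September 2027 is inside that window, so Umell is at UTC−03:00.
13:45 Umell + 3h = 16:45 UTC.
1 April 2027 is a Thursday, so the first Friday is April 2.
1 November 2027 is a Monday, so Sundays fall on 7, 14, 21, 28; the last is November 28.
At the standard offset (UTC−10:30), 16:45 UTC − 10h30m = 06:15 Velua Territory standard time.
Daylight saving runs 2 April – 28 November; the standard-time date in Velua Territory, 10 September 2027, is inside that window, so Velua Territory is at UTC−09:30.
16:45 UTC − 9h30m = 07:15 Velua Territory.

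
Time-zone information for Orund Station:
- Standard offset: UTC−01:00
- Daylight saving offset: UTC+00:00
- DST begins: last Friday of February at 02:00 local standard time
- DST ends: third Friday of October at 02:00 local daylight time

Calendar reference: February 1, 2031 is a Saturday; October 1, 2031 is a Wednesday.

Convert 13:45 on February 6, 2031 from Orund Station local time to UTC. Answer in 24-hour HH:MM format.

14:45

1 February 2031 is a Saturday, so Fridays fall on 7, 14, 21, 28; the last is February 28.
1 October 2031 is a Wednesday, so the first Friday is October 3 and the third is October 17.
Daylight saving runs 28 February – 17 October; February 6, 2031 is outside that window, so Orund Station is on standard time at UTC−01:00.
13:45 local + 1h = 14:45 UTC.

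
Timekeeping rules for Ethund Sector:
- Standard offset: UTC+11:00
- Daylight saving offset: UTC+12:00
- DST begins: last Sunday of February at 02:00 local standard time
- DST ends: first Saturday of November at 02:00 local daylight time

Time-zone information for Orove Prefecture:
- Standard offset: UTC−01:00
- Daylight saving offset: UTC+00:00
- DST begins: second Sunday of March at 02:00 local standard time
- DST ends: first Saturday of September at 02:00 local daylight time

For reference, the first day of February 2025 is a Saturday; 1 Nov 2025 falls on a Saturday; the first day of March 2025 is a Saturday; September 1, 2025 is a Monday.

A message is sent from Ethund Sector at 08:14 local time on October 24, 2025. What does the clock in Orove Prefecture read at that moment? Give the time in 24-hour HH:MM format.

1 February 2025 is a Saturday, so Sundays fall on 2, 9, 16, 23; the last is February 23.
1 November 2025 is a Saturday, so the first Saturday is November 1.
October 24, 2025 lies within the daylight-saving period (23 February – 1 November), so Ethund Sector is on daylight time, UTC+12:00.
08:14 Ethund Sector − 12h = 20:14 UTC (rolling into the previous day, 23 October 2025).
1 March 2025 is a Saturday, so the first Sunday is March 2 and the second is March 9.
1 September 2025 is a Monday, so the first Saturday is September 6.
At the standard offset (UTC−01:00), 20:14 UTC − 1h = 19:14 Orove Prefecture standard time.
The standard-time date in Orove Prefecture, October 23, 2025, does not fall between 9 March and 6 September, so daylight saving is not in effect and Orove Prefecture is at UTC−01:00.
20:14 UTC − 1h = 19:14 Orove Prefecture.

19:14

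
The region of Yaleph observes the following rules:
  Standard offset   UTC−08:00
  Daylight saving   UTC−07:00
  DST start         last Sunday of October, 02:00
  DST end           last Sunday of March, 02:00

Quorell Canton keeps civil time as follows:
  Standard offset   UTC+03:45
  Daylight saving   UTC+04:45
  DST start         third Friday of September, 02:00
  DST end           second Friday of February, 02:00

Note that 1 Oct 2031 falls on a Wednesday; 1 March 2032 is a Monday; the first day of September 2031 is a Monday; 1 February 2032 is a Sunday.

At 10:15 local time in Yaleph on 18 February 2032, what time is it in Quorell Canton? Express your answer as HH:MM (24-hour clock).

1 October 2031 is a Wednesday, so Sundays fall on 5, 12, 19, 26; the last is October 26.
1 March 2032 is a Monday, so Sundays fall on 7, 14, 21, 28; the last is March 28.
Daylight saving runs 26 October 2031 – 28 March 2032; 18 February 2032 is inside that window, so Yaleph is at UTC−07:00.
10:15 Yaleph + 7h = 17:15 UTC.
1 September 2031 is a Monday, so the first Friday is September 5 and the third is September 19.
1 February 2032 is a Sunday, so the first Friday is February 6 and the second is February 13.
At the standard offset (UTC+03:45), 17:15 UTC + 3h45m = 21:00 Quorell Canton standard time.
The standard-time date in Quorell Canton, 18 February 2032, is outside the daylight-saving period (19 September 2031 – 13 February 2032), so Quorell Canton is on standard time, UTC+03:45.
17:15 UTC + 3h45m = 21:00 Quorell Canton.

21:00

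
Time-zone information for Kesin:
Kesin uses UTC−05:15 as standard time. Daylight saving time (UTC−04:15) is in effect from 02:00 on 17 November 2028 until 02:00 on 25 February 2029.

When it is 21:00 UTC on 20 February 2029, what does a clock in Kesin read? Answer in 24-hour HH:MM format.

16:45

At the standard offset (UTC−05:15), 21:00 UTC − 5h15m = 15:45 Kesin standard time.
The standard-time date in Kesin, 20 February 2029, falls between 17 November 2028 and 25 February 2029, so daylight saving is in effect and Kesin is at UTC−04:15.
21:00 UTC − 4h15m = 16:45 local.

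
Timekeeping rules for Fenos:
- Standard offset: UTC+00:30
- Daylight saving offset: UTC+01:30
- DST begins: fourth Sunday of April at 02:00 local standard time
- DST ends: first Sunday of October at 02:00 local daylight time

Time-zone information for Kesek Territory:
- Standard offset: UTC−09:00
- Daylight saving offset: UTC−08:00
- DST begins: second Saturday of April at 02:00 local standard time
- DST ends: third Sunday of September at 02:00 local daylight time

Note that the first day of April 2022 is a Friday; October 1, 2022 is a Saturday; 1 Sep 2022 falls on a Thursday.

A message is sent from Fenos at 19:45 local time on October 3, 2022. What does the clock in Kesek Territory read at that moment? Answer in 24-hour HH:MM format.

1 April 2022 is a Friday, so the first Sunday is April 3 and the fourth is April 24.
1 October 2022 is a Saturday, so the first Sunday is October 2.
Daylight saving runs 24 April – 2 October; October 3, 2022 is outside that window, so Fenos is on standard time at UTC+00:30.
19:45 Fenos − 0h30m = 19:15 UTC.
1 April 2022 is a Friday, so the first Saturday is April 2 and the second is April 9.
1 September 2022 is a Thursday, so the first Sunday is September 4 and the third is September 18.
At the standard offset (UTC−09:00), 19:15 UTC − 9h = 10:15 Kesek Territory standard time.
The standard-time date in Kesek Territory, October 3, 2022, is outside the daylight-saving period (9 April – 18 September), so Kesek Territory is on standard time, UTC−09:00.
19:15 UTC − 9h = 10:15 Kesek Territory.

10:15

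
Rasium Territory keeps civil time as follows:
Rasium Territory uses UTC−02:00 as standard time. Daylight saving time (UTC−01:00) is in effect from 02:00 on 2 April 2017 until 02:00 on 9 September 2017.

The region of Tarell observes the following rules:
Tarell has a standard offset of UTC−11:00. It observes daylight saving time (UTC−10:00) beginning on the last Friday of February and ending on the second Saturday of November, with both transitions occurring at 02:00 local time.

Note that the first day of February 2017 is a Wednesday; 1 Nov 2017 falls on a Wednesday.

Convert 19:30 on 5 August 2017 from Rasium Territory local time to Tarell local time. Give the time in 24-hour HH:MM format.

10:30

5 August 2017 lies within the daylight-saving period (2 April – 9 September), so Rasium Territory is on daylight time, UTC−01:00.
19:30 Rasium Territory + 1h = 20:30 UTC.
1 February 2017 is a Wednesday, so Fridays fall on 3, 10, 17, 24; the last is February 24.
1 November 2017 is a Wednesday, so the first Saturday is November 4 and the second is November 11.
At the standard offset (UTC−11:00), 20:30 UTC − 11h = 09:30 Tarell standard time.
Daylight saving runs 24 February – 11 November; the standard-time date in Tarell, 5 August 2017, is inside that window, so Tarell is at UTC−10:00.
20:30 UTC − 10h = 10:30 Tarell.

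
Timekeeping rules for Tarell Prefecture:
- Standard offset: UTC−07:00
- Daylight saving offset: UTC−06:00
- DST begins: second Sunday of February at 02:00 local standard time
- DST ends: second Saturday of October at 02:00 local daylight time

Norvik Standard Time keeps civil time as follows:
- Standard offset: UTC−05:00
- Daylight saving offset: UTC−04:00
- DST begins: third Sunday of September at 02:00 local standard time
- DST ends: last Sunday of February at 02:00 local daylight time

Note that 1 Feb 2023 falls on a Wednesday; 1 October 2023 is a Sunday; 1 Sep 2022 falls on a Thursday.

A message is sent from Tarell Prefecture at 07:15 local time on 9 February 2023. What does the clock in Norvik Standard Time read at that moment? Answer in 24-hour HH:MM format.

1 February 2023 is a Wednesday, so the first Sunday is February 5 and the second is February 12.
1 October 2023 is a Sunday, so the first Saturday is October 7 and the second is October 14.
Daylight saving runs 12 February – 14 October; 9 February 2023 is outside that window, so Tarell Prefecture is on standard time at UTC−07:00.
07:15 Tarell Prefecture + 7h = 14:15 UTC.
1 September 2022 is a Thursday, so the first Sunday is September 4 and the third is September 18.
1 February 2023 is a Wednesday, so Sundays fall on 5, 12, 19, 26; the last is February 26.
At the standard offset (UTC−05:00), 14:15 UTC − 5h = 09:15 Norvik Standard Time standard time.
The standard-time date in Norvik Standard Time, 9 February 2023, falls between 18 September 2022 and 26 February 2023, so daylight saving is in effect and Norvik Standard Time is at UTC−04:00.
14:15 UTC − 4h = 10:15 Norvik Standard Time.

10:15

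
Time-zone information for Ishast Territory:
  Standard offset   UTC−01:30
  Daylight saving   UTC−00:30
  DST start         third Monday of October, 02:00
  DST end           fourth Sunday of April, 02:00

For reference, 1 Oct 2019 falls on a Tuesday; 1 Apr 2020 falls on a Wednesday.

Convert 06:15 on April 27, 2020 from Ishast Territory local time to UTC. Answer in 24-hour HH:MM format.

1 October 2019 is a Tuesday, so the first Monday is October 7 and the third is October 21.
1 April 2020 is a Wednesday, so the first Sunday is April 5 and the fourth is April 26.
April 27, 2020 is outside the daylight-saving period (21 October 2019 – 26 April 2020), so Ishast Territory is on standard time, UTC−01:30.
06:15 local + 1h30m = 07:45 UTC.

07:45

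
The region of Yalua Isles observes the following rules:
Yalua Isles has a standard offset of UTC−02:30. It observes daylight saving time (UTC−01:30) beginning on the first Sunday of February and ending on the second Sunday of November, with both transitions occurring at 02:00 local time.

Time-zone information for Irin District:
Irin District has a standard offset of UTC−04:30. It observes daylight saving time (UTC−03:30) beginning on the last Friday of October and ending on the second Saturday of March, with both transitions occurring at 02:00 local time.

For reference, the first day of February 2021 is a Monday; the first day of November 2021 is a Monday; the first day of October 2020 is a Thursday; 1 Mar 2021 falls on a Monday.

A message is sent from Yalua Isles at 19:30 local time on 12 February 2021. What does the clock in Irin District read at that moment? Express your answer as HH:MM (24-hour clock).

1 February 2021 is a Monday, so the first Sunday is February 7.
1 November 2021 is a Monday, so the first Sunday is November 7 and the second is November 14.
12 February 2021 lies within the daylight-saving period (7 February – 14 November), so Yalua Isles is on daylight time, UTC−01:30.
19:30 Yalua Isles + 1h30m = 21:00 UTC.
1 October 2020 is a Thursday, so Fridays fall on 2, 9, 16, 23, 30; the last is October 30.
1 March 2021 is a Monday, so the first Saturday is March 6 and the second is March 13.
At the standard offset (UTC−04:30), 21:00 UTC − 4h30m = 16:30 Irin District standard time.
The standard-time date in Irin District, 12 February 2021, lies within the daylight-saving period (30 October 2020 – 13 March 2021), so Irin District is on daylight time, UTC−03:30.
21:00 UTC − 3h30m = 17:30 Irin District.

17:30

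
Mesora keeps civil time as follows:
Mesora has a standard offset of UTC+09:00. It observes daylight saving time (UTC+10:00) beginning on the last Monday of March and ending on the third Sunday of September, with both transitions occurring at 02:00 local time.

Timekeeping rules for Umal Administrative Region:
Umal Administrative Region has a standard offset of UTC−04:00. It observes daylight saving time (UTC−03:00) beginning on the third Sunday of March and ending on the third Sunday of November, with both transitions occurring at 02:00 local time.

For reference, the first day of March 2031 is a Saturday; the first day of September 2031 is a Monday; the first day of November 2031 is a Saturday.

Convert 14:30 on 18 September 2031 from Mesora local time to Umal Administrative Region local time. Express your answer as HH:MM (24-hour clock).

01:30

1 March 2031 is a Saturday, so Mondays fall on 3, 10, 17, 24, 31; the last is March 31.
1 September 2031 is a Monday, so the first Sunday is September 7 and the third is September 21.
18 September 2031 falls between 31 March and 21 September, so daylight saving is in effect and Mesora is at UTC+10:00.
14:30 Mesora − 10h = 04:30 UTC.
1 March 2031 is a Saturday, so the first Sunday is March 2 and the third is March 16.
1 November 2031 is a Saturday, so the first Sunday is November 2 and the third is November 16.
At the standard offset (UTC−04:00), 04:30 UTC − 4h = 00:30 Umal Administrative Region standard time.
Daylight saving runs 16 March – 16 November; the standard-time date in Umal Administrative Region, 18 September 2031, is inside that window, so Umal Administrative Region is at UTC−03:00.
04:30 UTC − 3h = 01:30 Umal Administrative Region.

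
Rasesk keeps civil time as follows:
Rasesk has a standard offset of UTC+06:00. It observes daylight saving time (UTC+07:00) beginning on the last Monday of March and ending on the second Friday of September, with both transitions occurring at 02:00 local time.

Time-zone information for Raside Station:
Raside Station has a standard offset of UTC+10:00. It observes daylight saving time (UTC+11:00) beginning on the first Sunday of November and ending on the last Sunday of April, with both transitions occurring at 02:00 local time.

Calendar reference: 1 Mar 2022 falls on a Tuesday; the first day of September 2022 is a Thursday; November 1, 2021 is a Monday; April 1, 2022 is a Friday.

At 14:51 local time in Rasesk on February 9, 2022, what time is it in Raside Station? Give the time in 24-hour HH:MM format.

1 March 2022 is a Tuesday, so Mondays fall on 7, 14, 21, 28; the last is March 28.
1 September 2022 is a Thursday, so the first Friday is September 2 and the second is September 9.
February 9, 2022 does not fall between 28 March and 9 September, so daylight saving is not in effect and Rasesk is at UTC+06:00.
14:51 Rasesk − 6h = 08:51 UTC.
1 November 2021 is a Monday, so the first Sunday is November 7.
1 April 2022 is a Friday, so Sundays fall on 3, 10, 17, 24; the last is April 24.
At the standard offset (UTC+10:00), 08:51 UTC + 10h = 18:51 Raside Station standard time.
Daylight saving runs 7 November 2021 – 24 April 2022; the standard-time date in Raside Station, February 9, 2022, is inside that window, so Raside Station is at UTC+11:00.
08:51 UTC + 11h = 19:51 Raside Station.

19:51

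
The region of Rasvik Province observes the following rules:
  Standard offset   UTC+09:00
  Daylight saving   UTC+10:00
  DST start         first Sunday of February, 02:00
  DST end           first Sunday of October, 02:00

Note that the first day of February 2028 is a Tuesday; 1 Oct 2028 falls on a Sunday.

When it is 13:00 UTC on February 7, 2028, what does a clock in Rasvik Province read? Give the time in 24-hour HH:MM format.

23:00

1 February 2028 is a Tuesday, so the first Sunday is February 6.
1 October 2028 is a Sunday, so the first Sunday is October 1.
At the standard offset (UTC+09:00), 13:00 UTC + 9h = 22:00 Rasvik Province standard time.
Daylight saving runs 6 February – 1 October; the standard-time date in Rasvik Province, February 7, 2028, is inside that window, so Rasvik Province is at UTC+10:00.
13:00 UTC + 10h = 23:00 local.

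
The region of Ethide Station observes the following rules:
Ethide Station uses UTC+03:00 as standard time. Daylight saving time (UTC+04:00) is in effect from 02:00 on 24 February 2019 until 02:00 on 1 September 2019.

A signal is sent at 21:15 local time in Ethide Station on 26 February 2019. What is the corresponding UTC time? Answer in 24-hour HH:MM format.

Daylight saving runs 24 February – 1 September; 26 February 2019 is inside that window, so Ethide Station is at UTC+04:00.
21:15 local − 4h = 17:15 UTC.

17:15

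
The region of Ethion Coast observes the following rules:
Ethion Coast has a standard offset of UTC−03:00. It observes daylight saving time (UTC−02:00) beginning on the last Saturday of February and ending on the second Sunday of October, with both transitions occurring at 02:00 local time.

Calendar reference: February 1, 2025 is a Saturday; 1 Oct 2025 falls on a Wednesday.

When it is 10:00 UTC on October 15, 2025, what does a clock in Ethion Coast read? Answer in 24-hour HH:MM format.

1 February 2025 is a Saturday, so Saturdays fall on 1, 8, 15, 22; the last is February 22.
1 October 2025 is a Wednesday, so the first Sunday is October 5 and the second is October 12.
At the standard offset (UTC−03:00), 10:00 UTC − 3h = 07:00 Ethion Coast standard time.
Daylight saving runs 22 February – 12 October; the standard-time date in Ethion Coast, October 15, 2025, is outside that window, so Ethion Coast is on standard time at UTC−03:00.
10:00 UTC − 3h = 07:00 local.

07:00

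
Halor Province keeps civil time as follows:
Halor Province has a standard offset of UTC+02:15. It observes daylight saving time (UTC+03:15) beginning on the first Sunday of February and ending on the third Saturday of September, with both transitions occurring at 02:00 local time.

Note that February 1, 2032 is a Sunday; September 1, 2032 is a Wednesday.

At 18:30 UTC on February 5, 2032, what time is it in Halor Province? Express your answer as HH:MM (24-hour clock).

21:45

1 February 2032 is a Sunday, so the first Sunday is February 1.
1 September 2032 is a Wednesday, so the first Saturday is September 4 and the third is September 18.
At the standard offset (UTC+02:15), 18:30 UTC + 2h15m = 20:45 Halor Province standard time.
The standard-time date in Halor Province, February 5, 2032, lies within the daylight-saving period (1 February – 18 September), so Halor Province is on daylight time, UTC+03:15.
18:30 UTC + 3h15m = 21:45 local.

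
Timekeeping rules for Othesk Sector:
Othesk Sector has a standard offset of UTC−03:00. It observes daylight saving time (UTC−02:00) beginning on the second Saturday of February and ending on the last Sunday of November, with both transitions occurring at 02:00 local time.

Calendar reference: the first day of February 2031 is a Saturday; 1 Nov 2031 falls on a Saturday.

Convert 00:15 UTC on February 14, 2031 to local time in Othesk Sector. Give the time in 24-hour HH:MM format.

1 February 2031 is a Saturday, so the first Saturday is February 1 and the second is February 8.
1 November 2031 is a Saturday, so Sundays fall on 2, 9, 16, 23, 30; the last is November 30.
At the standard offset (UTC−03:00), 00:15 UTC − 3h = 21:15 Othesk Sector standard time (rolling into the previous day, 13 February 2031).
Daylight saving runs 8 February – 30 November; the standard-time date in Othesk Sector, February 13, 2031, is inside that window, so Othesk Sector is at UTC−02:00.
00:15 UTC − 2h = 22:15 local (rolling into the previous day, 13 February 2031).

22:15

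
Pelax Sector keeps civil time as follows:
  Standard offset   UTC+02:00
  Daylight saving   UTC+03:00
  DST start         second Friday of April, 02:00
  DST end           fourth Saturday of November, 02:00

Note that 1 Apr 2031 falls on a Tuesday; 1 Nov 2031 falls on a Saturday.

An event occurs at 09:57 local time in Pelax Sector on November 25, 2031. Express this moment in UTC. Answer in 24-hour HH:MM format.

07:57

1 April 2031 is a Tuesday, so the first Friday is April 4 and the second is April 11.
1 November 2031 is a Saturday, so the first Saturday is November 1 and the fourth is November 22.
November 25, 2031 does not fall between 11 April and 22 November, so daylight saving is not in effect and Pelax Sector is at UTC+02:00.
09:57 local − 2h = 07:57 UTC.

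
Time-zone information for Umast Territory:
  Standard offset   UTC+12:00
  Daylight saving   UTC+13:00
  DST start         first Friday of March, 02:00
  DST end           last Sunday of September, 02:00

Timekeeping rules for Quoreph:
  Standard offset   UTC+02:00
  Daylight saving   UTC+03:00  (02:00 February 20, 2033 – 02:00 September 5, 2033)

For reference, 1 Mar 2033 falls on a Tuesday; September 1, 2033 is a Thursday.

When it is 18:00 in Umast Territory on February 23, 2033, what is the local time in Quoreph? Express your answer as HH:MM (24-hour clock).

1 March 2033 is a Tuesday, so the first Friday is March 4.
1 September 2033 is a Thursday, so Sundays fall on 4, 11, 18, 25; the last is September 25.
February 23, 2033 is outside the daylight-saving period (4 March – 25 September), so Umast Territory is on standard time, UTC+12:00.
18:00 Umast Territory − 12h = 06:00 UTC.
At the standard offset (UTC+02:00), 06:00 UTC + 2h = 08:00 Quoreph standard time.
The standard-time date in Quoreph, February 23, 2033, lies within the daylight-saving period (20 February – 5 September), so Quoreph is on daylight time, UTC+03:00.
06:00 UTC + 3h = 09:00 Quoreph.

09:00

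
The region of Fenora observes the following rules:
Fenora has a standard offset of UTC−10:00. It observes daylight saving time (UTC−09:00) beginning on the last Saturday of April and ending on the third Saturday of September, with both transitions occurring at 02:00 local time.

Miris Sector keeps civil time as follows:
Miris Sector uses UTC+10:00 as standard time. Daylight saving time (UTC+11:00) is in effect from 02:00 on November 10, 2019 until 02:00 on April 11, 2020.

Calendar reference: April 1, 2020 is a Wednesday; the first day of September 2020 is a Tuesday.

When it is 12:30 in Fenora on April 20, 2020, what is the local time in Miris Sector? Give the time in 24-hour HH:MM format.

08:30

1 April 2020 is a Wednesday, so Saturdays fall on 4, 11, 18, 25; the last is April 25.
1 September 2020 is a Tuesday, so the first Saturday is September 5 and the third is September 19.
April 20, 2020 does not fall between 25 April and 19 September, so daylight saving is not in effect and Fenora is at UTC−10:00.
12:30 Fenora + 10h = 22:30 UTC.
At the standard offset (UTC+10:00), 22:30 UTC + 10h = 08:30 Miris Sector standard time (rolling into the next day, 21 April 2020).
The standard-time date in Miris Sector, April 21, 2020, is outside the daylight-saving period (10 November 2019 – 11 April 2020), so Miris Sector is on standard time, UTC+10:00.
22:30 UTC + 10h = 08:30 Miris Sector (rolling into the next day, 21 April 2020).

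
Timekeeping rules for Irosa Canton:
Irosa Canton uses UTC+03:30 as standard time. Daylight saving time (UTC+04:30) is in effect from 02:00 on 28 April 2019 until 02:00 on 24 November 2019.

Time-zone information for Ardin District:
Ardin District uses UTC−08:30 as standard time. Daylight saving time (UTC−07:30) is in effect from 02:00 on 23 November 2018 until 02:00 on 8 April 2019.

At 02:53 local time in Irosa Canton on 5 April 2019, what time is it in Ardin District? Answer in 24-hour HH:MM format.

15:53

Daylight saving runs 28 April – 24 November; 5 April 2019 is outside that window, so Irosa Canton is on standard time at UTC+03:30.
02:53 Irosa Canton − 3h30m = 23:23 UTC (rolling into the previous day, 4 April 2019).
At the standard offset (UTC−08:30), 23:23 UTC − 8h30m = 14:53 Ardin District standard time.
The standard-time date in Ardin District, 4 April 2019, lies within the daylight-saving period (23 November 2018 – 8 April 2019), so Ardin District is on daylight time, UTC−07:30.
23:23 UTC − 7h30m = 15:53 Ardin District.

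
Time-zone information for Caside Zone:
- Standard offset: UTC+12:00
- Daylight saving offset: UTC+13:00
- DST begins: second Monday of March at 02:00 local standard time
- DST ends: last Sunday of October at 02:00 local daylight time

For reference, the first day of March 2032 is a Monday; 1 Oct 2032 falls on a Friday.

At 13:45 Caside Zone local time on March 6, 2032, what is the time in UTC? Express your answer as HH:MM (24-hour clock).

1 March 2032 is a Monday, so the first Monday is March 1 and the second is March 8.
1 October 2032 is a Friday, so Sundays fall on 3, 10, 17, 24, 31; the last is October 31.
March 6, 2032 does not fall between 8 March and 31 October, so daylight saving is not in effect and Caside Zone is at UTC+12:00.
13:45 local − 12h = 01:45 UTC.

01:45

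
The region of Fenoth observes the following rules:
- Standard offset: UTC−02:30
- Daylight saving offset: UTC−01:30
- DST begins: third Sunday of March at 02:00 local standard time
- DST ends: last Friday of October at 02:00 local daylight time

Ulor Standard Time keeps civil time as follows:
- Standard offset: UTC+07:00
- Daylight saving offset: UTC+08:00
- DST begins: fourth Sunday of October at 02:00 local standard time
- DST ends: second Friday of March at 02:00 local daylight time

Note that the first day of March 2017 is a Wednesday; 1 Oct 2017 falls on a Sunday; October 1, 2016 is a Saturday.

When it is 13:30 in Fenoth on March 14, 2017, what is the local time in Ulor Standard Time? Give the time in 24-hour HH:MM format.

1 March 2017 is a Wednesday, so the first Sunday is March 5 and the third is March 19.
1 October 2017 is a Sunday, so Fridays fall on 6, 13, 20, 27; the last is October 27.
March 14, 2017 does not fall between 19 March and 27 October, so daylight saving is not in effect and Fenoth is at UTC−02:30.
13:30 Fenoth + 2h30m = 16:00 UTC.
1 October 2016 is a Saturday, so the first Sunday is October 2 and the fourth is October 23.
1 March 2017 is a Wednesday, so the first Friday is March 3 and the second is March 10.
At the standard offset (UTC+07:00), 16:00 UTC + 7h = 23:00 Ulor Standard Time standard time.
The standard-time date in Ulor Standard Time, March 14, 2017, is outside the daylight-saving period (23 October 2016 – 10 March 2017), so Ulor Standard Time is on standard time, UTC+07:00.
16:00 UTC + 7h = 23:00 Ulor Standard Time.

23:00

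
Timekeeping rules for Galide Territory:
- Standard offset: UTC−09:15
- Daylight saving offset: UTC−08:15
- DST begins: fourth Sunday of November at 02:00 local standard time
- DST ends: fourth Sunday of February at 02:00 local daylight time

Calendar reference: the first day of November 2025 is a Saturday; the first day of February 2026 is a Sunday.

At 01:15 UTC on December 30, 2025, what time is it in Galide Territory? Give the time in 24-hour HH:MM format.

17:00

1 November 2025 is a Saturday, so the first Sunday is November 2 and the fourth is November 23.
1 February 2026 is a Sunday, so the first Sunday is February 1 and the fourth is February 22.
At the standard offset (UTC−09:15), 01:15 UTC − 9h15m = 16:00 Galide Territory standard time (rolling into the previous day, 29 December 2025).
The standard-time date in Galide Territory, December 29, 2025, falls between 23 November 2025 and 22 February 2026, so daylight saving is in effect and Galide Territory is at UTC−08:15.
01:15 UTC − 8h15m = 17:00 local (rolling into the previous day, 29 December 2025).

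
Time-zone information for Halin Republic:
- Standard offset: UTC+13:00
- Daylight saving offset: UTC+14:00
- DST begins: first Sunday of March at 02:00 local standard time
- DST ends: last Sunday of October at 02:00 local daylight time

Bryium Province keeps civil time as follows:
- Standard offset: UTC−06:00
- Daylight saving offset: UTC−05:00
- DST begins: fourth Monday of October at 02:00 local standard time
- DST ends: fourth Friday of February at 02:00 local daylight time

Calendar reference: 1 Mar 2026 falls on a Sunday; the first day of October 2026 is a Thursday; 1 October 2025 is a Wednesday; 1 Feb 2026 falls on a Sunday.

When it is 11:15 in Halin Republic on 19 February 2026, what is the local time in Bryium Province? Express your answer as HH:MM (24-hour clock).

17:15

1 March 2026 is a Sunday, so the first Sunday is March 1.
1 October 2026 is a Thursday, so Sundays fall on 4, 11, 18, 25; the last is October 25.
Daylight saving runs 1 March – 25 October; 19 February 2026 is outside that window, so Halin Republic is on standard time at UTC+13:00.
11:15 Halin Republic − 13h = 22:15 UTC (rolling into the previous day, 18 February 2026).
1 October 2025 is a Wednesday, so the first Monday is October 6 and the fourth is October 27.
1 February 2026 is a Sunday, so the first Friday is February 6 and the fourth is February 27.
At the standard offset (UTC−06:00), 22:15 UTC − 6h = 16:15 Bryium Province standard time.
The standard-time date in Bryium Province, 18 February 2026, falls between 27 October 2025 and 27 February 2026, so daylight saving is in effect and Bryium Province is at UTC−05:00.
22:15 UTC − 5h = 17:15 Bryium Province.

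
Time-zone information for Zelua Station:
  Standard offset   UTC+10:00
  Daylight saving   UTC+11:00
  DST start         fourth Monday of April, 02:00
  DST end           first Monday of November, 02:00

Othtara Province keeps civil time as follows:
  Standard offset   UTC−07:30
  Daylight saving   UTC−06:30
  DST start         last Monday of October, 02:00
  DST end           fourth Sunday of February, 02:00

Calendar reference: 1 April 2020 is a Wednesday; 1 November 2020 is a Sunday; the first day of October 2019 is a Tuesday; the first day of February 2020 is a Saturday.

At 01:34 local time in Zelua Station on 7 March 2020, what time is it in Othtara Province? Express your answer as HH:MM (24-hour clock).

08:04

1 April 2020 is a Wednesday, so the first Monday is April 6 and the fourth is April 27.
1 November 2020 is a Sunday, so the first Monday is November 2.
7 March 2020 is outside the daylight-saving period (27 April – 2 November), so Zelua Station is on standard time, UTC+10:00.
01:34 Zelua Station − 10h = 15:34 UTC (rolling into the previous day, 6 March 2020).
1 October 2019 is a Tuesday, so Mondays fall on 7, 14, 21, 28; the last is October 28.
1 February 2020 is a Saturday, so the first Sunday is February 2 and the fourth is February 23.
At the standard offset (UTC−07:30), 15:34 UTC − 7h30m = 08:04 Othtara Province standard time.
The standard-time date in Othtara Province, 6 March 2020, does not fall between 28 October 2019 and 23 February 2020, so daylight saving is not in effect and Othtara Province is at UTC−07:30.
15:34 UTC − 7h30m = 08:04 Othtara Province.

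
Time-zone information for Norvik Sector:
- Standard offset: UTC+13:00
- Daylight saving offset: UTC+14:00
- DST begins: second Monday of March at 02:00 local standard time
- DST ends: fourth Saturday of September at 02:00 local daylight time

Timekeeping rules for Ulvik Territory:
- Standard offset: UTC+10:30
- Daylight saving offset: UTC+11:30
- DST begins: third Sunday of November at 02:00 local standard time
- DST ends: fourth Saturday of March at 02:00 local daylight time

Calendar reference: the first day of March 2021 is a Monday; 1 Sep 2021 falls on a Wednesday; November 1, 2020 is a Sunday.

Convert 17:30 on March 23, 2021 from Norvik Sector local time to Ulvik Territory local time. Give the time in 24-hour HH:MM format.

15:00

1 March 2021 is a Monday, so the first Monday is March 1 and the second is March 8.
1 September 2021 is a Wednesday, so the first Saturday is September 4 and the fourth is September 25.
March 23, 2021 falls between 8 March and 25 September, so daylight saving is in effect and Norvik Sector is at UTC+14:00.
17:30 Norvik Sector − 14h = 03:30 UTC.
1 November 2020 is a Sunday, so the first Sunday is November 1 and the third is November 15.
1 March 2021 is a Monday, so the first Saturday is March 6 and the fourth is March 27.
At the standard offset (UTC+10:30), 03:30 UTC + 10h30m = 14:00 Ulvik Territory standard time.
The standard-time date in Ulvik Territory, March 23, 2021, falls between 15 November 2020 and 27 March 2021, so daylight saving is in effect and Ulvik Territory is at UTC+11:30.
03:30 UTC + 11h30m = 15:00 Ulvik Territory.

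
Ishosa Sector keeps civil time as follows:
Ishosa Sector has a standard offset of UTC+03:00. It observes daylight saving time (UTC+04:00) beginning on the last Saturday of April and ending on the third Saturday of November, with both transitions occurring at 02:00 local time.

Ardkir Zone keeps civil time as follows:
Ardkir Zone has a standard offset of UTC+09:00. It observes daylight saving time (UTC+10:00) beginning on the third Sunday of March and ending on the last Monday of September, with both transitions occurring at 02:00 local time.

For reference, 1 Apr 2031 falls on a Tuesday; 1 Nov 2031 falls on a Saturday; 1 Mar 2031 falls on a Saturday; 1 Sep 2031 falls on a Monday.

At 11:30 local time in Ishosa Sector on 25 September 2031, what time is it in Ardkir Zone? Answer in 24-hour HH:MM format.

1 April 2031 is a Tuesday, so Saturdays fall on 5, 12, 19, 26; the last is April 26.
1 November 2031 is a Saturday, so the first Saturday is November 1 and the third is November 15.
25 September 2031 falls between 26 April and 15 November, so daylight saving is in effect and Ishosa Sector is at UTC+04:00.
11:30 Ishosa Sector − 4h = 07:30 UTC.
1 March 2031 is a Saturday, so the first Sunday is March 2 and the third is March 16.
1 September 2031 is a Monday, so Mondays fall on 1, 8, 15, 22, 29; the last is September 29.
At the standard offset (UTC+09:00), 07:30 UTC + 9h = 16:30 Ardkir Zone standard time.
The standard-time date in Ardkir Zone, 25 September 2031, lies within the daylight-saving period (16 March – 29 September), so Ardkir Zone is on daylight time, UTC+10:00.
07:30 UTC + 10h = 17:30 Ardkir Zone.

17:30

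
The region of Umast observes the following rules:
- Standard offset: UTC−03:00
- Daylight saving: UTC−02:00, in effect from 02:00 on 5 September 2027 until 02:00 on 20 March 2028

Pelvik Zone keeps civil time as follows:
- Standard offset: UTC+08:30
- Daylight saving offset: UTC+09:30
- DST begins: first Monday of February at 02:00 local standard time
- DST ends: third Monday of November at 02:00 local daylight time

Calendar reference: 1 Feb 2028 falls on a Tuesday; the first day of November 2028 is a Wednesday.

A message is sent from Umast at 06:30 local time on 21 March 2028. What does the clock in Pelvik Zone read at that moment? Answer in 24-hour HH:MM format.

19:00

Daylight saving runs 5 September 2027 – 20 March 2028; 21 March 2028 is outside that window, so Umast is on standard time at UTC−03:00.
06:30 Umast + 3h = 09:30 UTC.
1 February 2028 is a Tuesday, so the first Monday is February 7.
1 November 2028 is a Wednesday, so the first Monday is November 6 and the third is November 20.
At the standard offset (UTC+08:30), 09:30 UTC + 8h30m = 18:00 Pelvik Zone standard time.
The standard-time date in Pelvik Zone, 21 March 2028, lies within the daylight-saving period (7 February – 20 November), so Pelvik Zone is on daylight time, UTC+09:30.
09:30 UTC + 9h30m = 19:00 Pelvik Zone.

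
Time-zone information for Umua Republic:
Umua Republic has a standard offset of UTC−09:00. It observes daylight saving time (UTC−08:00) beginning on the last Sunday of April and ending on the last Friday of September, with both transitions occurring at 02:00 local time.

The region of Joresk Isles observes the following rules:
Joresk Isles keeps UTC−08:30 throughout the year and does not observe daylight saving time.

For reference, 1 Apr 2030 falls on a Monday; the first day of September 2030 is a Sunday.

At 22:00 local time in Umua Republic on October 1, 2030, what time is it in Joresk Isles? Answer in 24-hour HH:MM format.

1 April 2030 is a Monday, so Sundays fall on 7, 14, 21, 28; the last is April 28.
1 September 2030 is a Sunday, so Fridays fall on 6, 13, 20, 27; the last is September 27.
October 1, 2030 is outside the daylight-saving period (28 April – 27 September), so Umua Republic is on standard time, UTC−09:00.
22:00 Umua Republic + 9h = 07:00 UTC (rolling into the next day, 2 October 2030).
Joresk Isles stays on UTC−08:30 all year.
07:00 UTC − 8h30m = 22:30 Joresk Isles (rolling into the previous day, 1 October 2030).

22:30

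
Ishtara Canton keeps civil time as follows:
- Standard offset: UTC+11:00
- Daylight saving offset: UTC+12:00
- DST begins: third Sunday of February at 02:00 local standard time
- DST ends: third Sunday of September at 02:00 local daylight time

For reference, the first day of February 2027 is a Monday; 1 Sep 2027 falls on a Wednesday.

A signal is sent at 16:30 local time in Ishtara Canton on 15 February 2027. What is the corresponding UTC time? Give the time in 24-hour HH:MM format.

05:30

1 February 2027 is a Monday, so the first Sunday is February 7 and the third is February 21.
1 September 2027 is a Wednesday, so the first Sunday is September 5 and the third is September 19.
15 February 2027 does not fall between 21 February and 19 September, so daylight saving is not in effect and Ishtara Canton is at UTC+11:00.
16:30 local − 11h = 05:30 UTC.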